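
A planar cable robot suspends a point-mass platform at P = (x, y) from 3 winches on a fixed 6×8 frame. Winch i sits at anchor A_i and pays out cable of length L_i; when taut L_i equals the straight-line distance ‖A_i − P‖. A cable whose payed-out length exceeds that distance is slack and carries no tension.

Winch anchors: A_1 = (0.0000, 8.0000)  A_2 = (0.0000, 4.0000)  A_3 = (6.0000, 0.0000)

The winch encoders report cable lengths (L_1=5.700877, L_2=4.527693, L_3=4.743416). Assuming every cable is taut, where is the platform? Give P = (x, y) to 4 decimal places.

each cable: (A_i−P)·(A_i−P) = L_i²; let k_i = ‖A_i‖²−L_i²
k_1 = 0.0000+64.0000−32.5000 = 31.5000
row 1: 0.0000x + 8.0000y = 36.0000  (k_2=-4.5000)
row 2: -12.0000x + 16.0000y = 18.0000  (k_3=13.5000)
Cramer on rows 1–2 → x = 4.5000, y = 4.5000

(4.5000, 4.5000)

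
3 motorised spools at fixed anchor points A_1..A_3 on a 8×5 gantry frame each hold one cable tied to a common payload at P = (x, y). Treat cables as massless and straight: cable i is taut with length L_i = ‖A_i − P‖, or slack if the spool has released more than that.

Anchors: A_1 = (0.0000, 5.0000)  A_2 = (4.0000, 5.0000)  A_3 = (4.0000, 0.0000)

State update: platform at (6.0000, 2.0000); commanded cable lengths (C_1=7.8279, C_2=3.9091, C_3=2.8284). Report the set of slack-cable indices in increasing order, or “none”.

1, 2

cable 1: √((-6.0000)²+(3.0000)²)=6.7082, C_1=7.8279: slack
cable 2: √((-2.0000)²+(3.0000)²)=3.6056, C_2=3.9091: slack
cable 3: √((-2.0000)²+(-2.0000)²)=2.8284, C_3=2.8284: taut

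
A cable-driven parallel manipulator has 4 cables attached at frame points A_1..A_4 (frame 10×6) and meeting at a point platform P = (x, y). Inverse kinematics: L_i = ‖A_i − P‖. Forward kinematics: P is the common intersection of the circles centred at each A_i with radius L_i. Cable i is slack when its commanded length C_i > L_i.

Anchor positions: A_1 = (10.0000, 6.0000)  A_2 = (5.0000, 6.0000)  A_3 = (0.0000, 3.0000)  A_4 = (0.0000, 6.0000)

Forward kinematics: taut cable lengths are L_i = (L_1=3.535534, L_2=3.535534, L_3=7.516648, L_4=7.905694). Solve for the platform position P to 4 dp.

(7.5000, 3.5000)

each cable: (A_i−P)·(A_i−P) = L_i²; let q_i = ‖A_i‖²−L_i²
q_1 = 100.0000+36.0000−12.5000 = 123.5000
row 1: 10.0000x + 0.0000y = 75.0000  (q_2=48.5000)
row 2: 20.0000x + 6.0000y = 171.0000  (q_3=-47.5000)
row 3: 20.0000x + 0.0000y = 150.0000  (q_4=-26.5000)
Cramer on rows 1–2 → x = 7.5000, y = 3.5000
check cable 4: ‖A_4−P‖² = 62.5000 ≈ L_4² = 62.5000 ✓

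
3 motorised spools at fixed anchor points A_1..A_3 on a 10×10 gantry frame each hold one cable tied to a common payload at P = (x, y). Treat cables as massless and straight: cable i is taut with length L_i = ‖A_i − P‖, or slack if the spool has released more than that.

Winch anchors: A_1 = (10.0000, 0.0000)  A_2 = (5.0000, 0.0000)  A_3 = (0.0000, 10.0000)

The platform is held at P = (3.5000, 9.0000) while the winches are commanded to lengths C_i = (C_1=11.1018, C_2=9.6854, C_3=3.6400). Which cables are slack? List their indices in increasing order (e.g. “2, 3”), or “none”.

cable 1: √((6.5000)²+(-9.0000)²)=11.1018, C_1=11.1018: taut
cable 2: √((1.5000)²+(-9.0000)²)=9.1241, C_2=9.6854: slack
cable 3: √((-3.5000)²+(1.0000)²)=3.6401, C_3=3.6400: taut

2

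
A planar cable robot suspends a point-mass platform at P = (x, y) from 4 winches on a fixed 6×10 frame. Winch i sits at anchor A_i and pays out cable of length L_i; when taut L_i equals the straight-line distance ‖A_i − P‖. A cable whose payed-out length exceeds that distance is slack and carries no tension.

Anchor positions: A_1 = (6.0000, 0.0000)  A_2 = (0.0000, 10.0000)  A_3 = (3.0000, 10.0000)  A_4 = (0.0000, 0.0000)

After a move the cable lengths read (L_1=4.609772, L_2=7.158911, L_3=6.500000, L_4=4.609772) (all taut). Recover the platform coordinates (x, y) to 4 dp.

(3.0000, 3.5000)

expand ‖A_i−P‖²=L_i² and subtract eq 1 (q_i ≔ ‖A_i‖²−L_i²)
q_1 = 36.0000+0.0000−21.2500 = 14.7500
eq1−eq2 → [12.0000  -20.0000]·P = -34.0000
eq1−eq3 → [6.0000  -20.0000]·P = -52.0000
eq1−eq4 → [12.0000  0.0000]·P = 36.0000
2×2 solve → P = (3.0000, 3.5000)
check cable 4: ‖A_4−P‖² = 21.2500 ≈ L_4² = 21.2500 ✓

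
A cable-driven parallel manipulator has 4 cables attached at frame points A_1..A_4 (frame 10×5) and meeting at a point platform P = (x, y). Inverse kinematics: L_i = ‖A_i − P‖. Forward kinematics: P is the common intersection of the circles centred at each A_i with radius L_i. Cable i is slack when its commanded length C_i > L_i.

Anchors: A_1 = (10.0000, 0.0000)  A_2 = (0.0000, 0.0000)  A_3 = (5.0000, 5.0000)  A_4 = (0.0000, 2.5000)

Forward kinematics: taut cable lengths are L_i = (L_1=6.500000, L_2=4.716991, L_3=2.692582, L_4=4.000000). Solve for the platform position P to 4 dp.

(4.0000, 2.5000)

circle eqns → linear via eq_j − eq_1; set k_j = A_j·A_j − L_j²
k_1 = 100.0000+0.0000−42.2500 = 57.7500
20.0000·x + 0.0000·y = k_1−k_2 = 80.0000
10.0000·x − 10.0000·y = k_1−k_3 = 15.0000
20.0000·x − 5.0000·y = k_1−k_4 = 67.5000
solve first two rows → x=4.0000, y=2.5000
check cable 4: ‖A_4−P‖² = 16.0000 ≈ L_4² = 16.0000 ✓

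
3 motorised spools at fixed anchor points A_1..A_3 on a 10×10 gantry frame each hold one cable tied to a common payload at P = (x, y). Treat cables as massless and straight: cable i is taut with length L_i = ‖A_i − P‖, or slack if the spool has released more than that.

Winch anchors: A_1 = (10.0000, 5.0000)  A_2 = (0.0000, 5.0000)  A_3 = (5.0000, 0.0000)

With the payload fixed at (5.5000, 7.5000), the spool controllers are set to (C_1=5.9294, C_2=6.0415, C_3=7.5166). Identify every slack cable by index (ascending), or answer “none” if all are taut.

1

i=1: geometric 5.1478 vs commanded 5.9294 ⇒ slack
i=2: geometric 6.0415 vs commanded 6.0415 ⇒ taut
i=3: geometric 7.5166 vs commanded 7.5166 ⇒ taut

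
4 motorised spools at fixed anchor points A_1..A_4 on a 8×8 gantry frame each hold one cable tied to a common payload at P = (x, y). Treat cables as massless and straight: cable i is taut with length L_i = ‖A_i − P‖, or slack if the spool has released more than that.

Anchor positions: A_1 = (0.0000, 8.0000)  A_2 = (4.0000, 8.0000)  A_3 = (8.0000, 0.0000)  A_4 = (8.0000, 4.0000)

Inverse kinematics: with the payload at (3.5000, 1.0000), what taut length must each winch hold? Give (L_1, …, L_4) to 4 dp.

(7.8262, 7.0178, 4.6098, 5.4083)

L_1 = √((0.0000−3.5000)² + (8.0000−1.0000)²) = 7.8262
L_2 = √((4.0000−3.5000)² + (8.0000−1.0000)²) = 7.0178
L_3 = √((8.0000−3.5000)² + (0.0000−1.0000)²) = 4.6098
L_4 = √((8.0000−3.5000)² + (4.0000−1.0000)²) = 5.4083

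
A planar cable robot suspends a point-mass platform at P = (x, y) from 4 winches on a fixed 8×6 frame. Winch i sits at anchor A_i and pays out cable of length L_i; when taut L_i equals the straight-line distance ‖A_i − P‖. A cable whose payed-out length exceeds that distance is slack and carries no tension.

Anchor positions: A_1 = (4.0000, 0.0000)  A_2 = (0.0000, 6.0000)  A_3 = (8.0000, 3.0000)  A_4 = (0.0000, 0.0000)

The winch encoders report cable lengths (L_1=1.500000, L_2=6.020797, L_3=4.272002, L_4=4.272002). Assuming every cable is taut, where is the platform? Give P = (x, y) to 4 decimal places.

(4.0000, 1.5000)

circle eqns → linear via eq_j − eq_1; set q_j = A_j·A_j − L_j²
q_1 = 16.0000+0.0000−2.2500 = 13.7500
8.0000·x − 12.0000·y = q_1−q_2 = 14.0000
-8.0000·x − 6.0000·y = q_1−q_3 = -41.0000
8.0000·x + 0.0000·y = q_1−q_4 = 32.0000
solve first two rows → x=4.0000, y=1.5000
check cable 4: ‖A_4−P‖² = 18.2500 ≈ L_4² = 18.2500 ✓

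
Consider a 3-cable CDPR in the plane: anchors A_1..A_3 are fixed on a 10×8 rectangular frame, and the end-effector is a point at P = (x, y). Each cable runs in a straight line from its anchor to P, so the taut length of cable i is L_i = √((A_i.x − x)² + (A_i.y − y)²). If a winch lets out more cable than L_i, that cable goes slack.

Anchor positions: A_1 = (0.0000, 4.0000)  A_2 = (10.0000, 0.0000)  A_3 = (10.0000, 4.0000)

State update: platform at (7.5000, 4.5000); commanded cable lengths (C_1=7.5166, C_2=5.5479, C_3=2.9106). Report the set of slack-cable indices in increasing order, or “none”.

2, 3

cable 1: L_1 = ‖A_1−P‖ = 7.5166;  C_1 = 7.5166 → taut
cable 2: L_2 = ‖A_2−P‖ = 5.1478;  C_2 = 5.5479 → slack
cable 3: L_3 = ‖A_3−P‖ = 2.5495;  C_3 = 2.9106 → slack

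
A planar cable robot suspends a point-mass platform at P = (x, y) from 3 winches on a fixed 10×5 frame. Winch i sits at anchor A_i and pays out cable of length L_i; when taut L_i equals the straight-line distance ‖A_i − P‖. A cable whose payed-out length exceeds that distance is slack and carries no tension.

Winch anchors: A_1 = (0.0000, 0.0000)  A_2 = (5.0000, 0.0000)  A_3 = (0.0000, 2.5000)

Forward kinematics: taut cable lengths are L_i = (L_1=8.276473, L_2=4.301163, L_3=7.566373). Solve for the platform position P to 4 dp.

each cable: (A_i−P)·(A_i−P) = L_i²; let c_i = ‖A_i‖²−L_i²
c_1 = 0.0000+0.0000−68.5000 = -68.5000
row 1: -10.0000x + 0.0000y = -75.0000  (c_2=6.5000)
row 2: 0.0000x − 5.0000y = -17.5000  (c_3=-51.0000)
Cramer on rows 1–2 → x = 7.5000, y = 3.5000

(7.5000, 3.5000)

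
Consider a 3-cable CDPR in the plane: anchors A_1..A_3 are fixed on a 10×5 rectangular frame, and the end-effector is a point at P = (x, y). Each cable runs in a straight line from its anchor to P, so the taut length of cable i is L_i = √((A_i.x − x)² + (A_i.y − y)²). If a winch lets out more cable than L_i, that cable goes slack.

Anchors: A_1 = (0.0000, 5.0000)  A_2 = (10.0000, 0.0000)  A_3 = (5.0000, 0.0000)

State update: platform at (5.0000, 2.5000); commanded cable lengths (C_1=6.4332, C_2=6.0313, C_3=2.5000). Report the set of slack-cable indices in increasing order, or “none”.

1, 2

cable 1: √((-5.0000)²+(2.5000)²)=5.5902, C_1=6.4332: slack
cable 2: √((5.0000)²+(-2.5000)²)=5.5902, C_2=6.0313: slack
cable 3: √((0.0000)²+(-2.5000)²)=2.5000, C_3=2.5000: taut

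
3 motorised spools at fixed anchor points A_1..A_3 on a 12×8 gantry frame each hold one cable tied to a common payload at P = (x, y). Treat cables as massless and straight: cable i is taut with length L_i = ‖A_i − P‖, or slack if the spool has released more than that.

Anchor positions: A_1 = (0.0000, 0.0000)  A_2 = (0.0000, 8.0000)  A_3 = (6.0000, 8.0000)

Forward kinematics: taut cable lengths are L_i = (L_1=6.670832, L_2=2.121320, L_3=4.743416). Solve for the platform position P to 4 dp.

expand ‖A_i−P‖²=L_i² and subtract eq 1 (c_i ≔ ‖A_i‖²−L_i²)
c_1 = 0.0000+0.0000−44.5000 = -44.5000
eq1−eq2 → [0.0000  -16.0000]·P = -104.0000
eq1−eq3 → [-12.0000  -16.0000]·P = -122.0000
2×2 solve → P = (1.5000, 6.5000)

(1.5000, 6.5000)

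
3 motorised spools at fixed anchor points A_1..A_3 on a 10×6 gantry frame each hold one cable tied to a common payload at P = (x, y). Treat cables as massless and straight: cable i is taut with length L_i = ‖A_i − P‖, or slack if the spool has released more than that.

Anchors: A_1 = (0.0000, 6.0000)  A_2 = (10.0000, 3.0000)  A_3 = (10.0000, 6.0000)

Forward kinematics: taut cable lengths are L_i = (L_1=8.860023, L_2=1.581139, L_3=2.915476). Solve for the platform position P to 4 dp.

(8.5000, 3.5000)

expand ‖A_i−P‖²=L_i² and subtract eq 1 (k_i ≔ ‖A_i‖²−L_i²)
k_1 = 0.0000+36.0000−78.5000 = -42.5000
eq1−eq2 → [-20.0000  6.0000]·P = -149.0000
eq1−eq3 → [-20.0000  0.0000]·P = -170.0000
2×2 solve → P = (8.5000, 3.5000)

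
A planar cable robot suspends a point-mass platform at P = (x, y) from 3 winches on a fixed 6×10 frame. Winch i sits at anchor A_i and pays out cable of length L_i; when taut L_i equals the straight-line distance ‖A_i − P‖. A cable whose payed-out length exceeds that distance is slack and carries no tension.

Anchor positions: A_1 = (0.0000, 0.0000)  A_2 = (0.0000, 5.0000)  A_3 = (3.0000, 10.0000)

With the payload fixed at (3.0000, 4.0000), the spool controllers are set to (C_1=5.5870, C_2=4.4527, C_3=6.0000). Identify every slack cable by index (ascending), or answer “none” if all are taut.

cable 1: √((-3.0000)²+(-4.0000)²)=5.0000, C_1=5.5870: slack
cable 2: √((-3.0000)²+(1.0000)²)=3.1623, C_2=4.4527: slack
cable 3: √((0.0000)²+(6.0000)²)=6.0000, C_3=6.0000: taut

1, 2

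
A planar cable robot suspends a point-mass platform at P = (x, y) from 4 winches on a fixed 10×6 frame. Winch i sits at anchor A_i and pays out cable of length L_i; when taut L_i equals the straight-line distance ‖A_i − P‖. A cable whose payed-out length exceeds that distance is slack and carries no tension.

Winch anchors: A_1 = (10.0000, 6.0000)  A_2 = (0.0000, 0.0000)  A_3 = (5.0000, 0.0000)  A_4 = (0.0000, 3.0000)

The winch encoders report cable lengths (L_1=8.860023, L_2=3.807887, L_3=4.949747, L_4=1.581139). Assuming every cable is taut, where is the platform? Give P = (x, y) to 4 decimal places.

(1.5000, 3.5000)

circle eqns → linear via eq_j − eq_1; set q_j = A_j·A_j − L_j²
q_1 = 100.0000+36.0000−78.5000 = 57.5000
20.0000·x + 12.0000·y = q_1−q_2 = 72.0000
10.0000·x + 12.0000·y = q_1−q_3 = 57.0000
20.0000·x + 6.0000·y = q_1−q_4 = 51.0000
solve first two rows → x=1.5000, y=3.5000
check cable 4: ‖A_4−P‖² = 2.5000 ≈ L_4² = 2.5000 ✓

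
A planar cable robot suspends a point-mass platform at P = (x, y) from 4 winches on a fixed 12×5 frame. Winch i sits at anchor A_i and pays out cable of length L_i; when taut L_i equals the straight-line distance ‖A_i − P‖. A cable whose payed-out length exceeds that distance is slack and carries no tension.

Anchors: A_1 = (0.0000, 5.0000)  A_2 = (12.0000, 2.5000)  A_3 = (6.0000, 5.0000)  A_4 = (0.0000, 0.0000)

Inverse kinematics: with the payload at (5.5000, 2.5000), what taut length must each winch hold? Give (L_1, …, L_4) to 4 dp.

cable 1: Δx=-5.5000, Δy=2.5000; L_1 = √(Δx²+Δy²) = 6.0415
cable 2: Δx=6.5000, Δy=0.0000; L_2 = √(Δx²+Δy²) = 6.5000
cable 3: Δx=0.5000, Δy=2.5000; L_3 = √(Δx²+Δy²) = 2.5495
cable 4: Δx=-5.5000, Δy=-2.5000; L_4 = √(Δx²+Δy²) = 6.0415

(6.0415, 6.5000, 2.5495, 6.0415)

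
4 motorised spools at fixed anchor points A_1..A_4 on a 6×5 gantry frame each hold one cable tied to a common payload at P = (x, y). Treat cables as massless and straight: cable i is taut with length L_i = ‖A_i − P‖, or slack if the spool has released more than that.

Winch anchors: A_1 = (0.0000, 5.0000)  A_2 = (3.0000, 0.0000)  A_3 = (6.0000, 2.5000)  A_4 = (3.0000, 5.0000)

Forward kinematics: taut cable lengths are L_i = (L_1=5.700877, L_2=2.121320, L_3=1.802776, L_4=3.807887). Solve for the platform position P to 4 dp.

(4.5000, 1.5000)

expand ‖A_i−P‖²=L_i² and subtract eq 1 (q_i ≔ ‖A_i‖²−L_i²)
q_1 = 0.0000+25.0000−32.5000 = -7.5000
eq1−eq2 → [-6.0000  10.0000]·P = -12.0000
eq1−eq3 → [-12.0000  5.0000]·P = -46.5000
eq1−eq4 → [-6.0000  0.0000]·P = -27.0000
2×2 solve → P = (4.5000, 1.5000)
check cable 4: ‖A_4−P‖² = 14.5000 ≈ L_4² = 14.5000 ✓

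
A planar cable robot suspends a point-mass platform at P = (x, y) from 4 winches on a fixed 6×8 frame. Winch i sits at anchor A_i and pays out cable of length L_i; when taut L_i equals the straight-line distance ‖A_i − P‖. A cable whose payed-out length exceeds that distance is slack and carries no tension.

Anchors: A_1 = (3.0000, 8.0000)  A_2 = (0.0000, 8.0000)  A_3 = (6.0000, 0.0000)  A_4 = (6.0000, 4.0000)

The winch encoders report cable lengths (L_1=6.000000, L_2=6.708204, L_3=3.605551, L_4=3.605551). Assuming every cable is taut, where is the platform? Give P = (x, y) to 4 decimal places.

expand ‖A_i−P‖²=L_i² and subtract eq 1 (c_i ≔ ‖A_i‖²−L_i²)
c_1 = 9.0000+64.0000−36.0000 = 37.0000
eq1−eq2 → [6.0000  0.0000]·P = 18.0000
eq1−eq3 → [-6.0000  16.0000]·P = 14.0000
eq1−eq4 → [-6.0000  8.0000]·P = -2.0000
2×2 solve → P = (3.0000, 2.0000)
check cable 4: ‖A_4−P‖² = 13.0000 ≈ L_4² = 13.0000 ✓

(3.0000, 2.0000)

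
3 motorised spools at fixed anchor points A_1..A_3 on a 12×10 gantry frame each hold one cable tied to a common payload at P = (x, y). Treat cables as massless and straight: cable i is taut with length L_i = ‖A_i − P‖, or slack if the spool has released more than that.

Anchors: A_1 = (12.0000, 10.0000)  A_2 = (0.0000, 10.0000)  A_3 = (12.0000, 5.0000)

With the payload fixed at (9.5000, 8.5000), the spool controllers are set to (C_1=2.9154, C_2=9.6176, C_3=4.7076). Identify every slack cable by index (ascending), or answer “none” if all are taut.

3

cable 1: √((2.5000)²+(1.5000)²)=2.9155, C_1=2.9154: taut
cable 2: √((-9.5000)²+(1.5000)²)=9.6177, C_2=9.6176: taut
cable 3: √((2.5000)²+(-3.5000)²)=4.3012, C_3=4.7076: slack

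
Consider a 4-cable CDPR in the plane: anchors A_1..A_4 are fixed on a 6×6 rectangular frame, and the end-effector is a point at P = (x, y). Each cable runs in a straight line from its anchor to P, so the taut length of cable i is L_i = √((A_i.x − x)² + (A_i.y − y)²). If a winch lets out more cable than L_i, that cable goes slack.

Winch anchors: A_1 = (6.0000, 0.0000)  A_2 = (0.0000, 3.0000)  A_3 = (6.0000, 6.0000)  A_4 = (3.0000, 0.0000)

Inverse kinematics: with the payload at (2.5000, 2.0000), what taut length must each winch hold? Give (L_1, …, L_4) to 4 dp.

(4.0311, 2.6926, 5.3151, 2.0616)

L_1: Δ = A_1−P = (3.5000, -2.0000) → ‖Δ‖ = √16.2500 = 4.0311
L_2: Δ = A_2−P = (-2.5000, 1.0000) → ‖Δ‖ = √7.2500 = 2.6926
L_3: Δ = A_3−P = (3.5000, 4.0000) → ‖Δ‖ = √28.2500 = 5.3151
L_4: Δ = A_4−P = (0.5000, -2.0000) → ‖Δ‖ = √4.2500 = 2.0616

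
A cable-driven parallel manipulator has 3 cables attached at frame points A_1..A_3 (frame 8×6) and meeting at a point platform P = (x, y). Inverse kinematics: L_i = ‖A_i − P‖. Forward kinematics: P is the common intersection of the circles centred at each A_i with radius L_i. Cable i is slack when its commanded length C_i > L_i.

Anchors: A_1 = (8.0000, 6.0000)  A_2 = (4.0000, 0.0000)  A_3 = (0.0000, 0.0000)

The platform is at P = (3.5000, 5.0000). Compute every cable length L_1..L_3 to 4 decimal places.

(4.6098, 5.0249, 6.1033)

L_1: Δ = A_1−P = (4.5000, 1.0000) → ‖Δ‖ = √21.2500 = 4.6098
L_2: Δ = A_2−P = (0.5000, -5.0000) → ‖Δ‖ = √25.2500 = 5.0249
L_3: Δ = A_3−P = (-3.5000, -5.0000) → ‖Δ‖ = √37.2500 = 6.1033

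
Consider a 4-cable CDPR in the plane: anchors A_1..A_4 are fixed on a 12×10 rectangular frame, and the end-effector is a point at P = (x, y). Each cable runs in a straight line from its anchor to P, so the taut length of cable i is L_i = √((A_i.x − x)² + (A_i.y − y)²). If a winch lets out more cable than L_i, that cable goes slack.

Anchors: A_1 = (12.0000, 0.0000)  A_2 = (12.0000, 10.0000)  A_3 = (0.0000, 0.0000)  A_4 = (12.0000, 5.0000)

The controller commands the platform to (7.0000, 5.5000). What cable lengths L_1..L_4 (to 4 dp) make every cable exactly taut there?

(7.4330, 6.7268, 8.9022, 5.0249)

cable 1: Δx=5.0000, Δy=-5.5000; L_1 = √(Δx²+Δy²) = 7.4330
cable 2: Δx=5.0000, Δy=4.5000; L_2 = √(Δx²+Δy²) = 6.7268
cable 3: Δx=-7.0000, Δy=-5.5000; L_3 = √(Δx²+Δy²) = 8.9022
cable 4: Δx=5.0000, Δy=-0.5000; L_4 = √(Δx²+Δy²) = 5.0249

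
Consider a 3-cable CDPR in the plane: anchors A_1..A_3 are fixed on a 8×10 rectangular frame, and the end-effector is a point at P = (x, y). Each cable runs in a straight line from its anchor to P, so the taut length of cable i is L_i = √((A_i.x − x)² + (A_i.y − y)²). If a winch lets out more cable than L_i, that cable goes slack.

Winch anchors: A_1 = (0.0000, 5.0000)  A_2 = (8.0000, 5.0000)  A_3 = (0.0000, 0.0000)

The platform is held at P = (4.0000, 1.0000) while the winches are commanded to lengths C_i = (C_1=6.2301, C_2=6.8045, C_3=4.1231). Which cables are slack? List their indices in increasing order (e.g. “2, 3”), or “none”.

i=1: geometric 5.6569 vs commanded 6.2301 ⇒ slack
i=2: geometric 5.6569 vs commanded 6.8045 ⇒ slack
i=3: geometric 4.1231 vs commanded 4.1231 ⇒ taut

1, 2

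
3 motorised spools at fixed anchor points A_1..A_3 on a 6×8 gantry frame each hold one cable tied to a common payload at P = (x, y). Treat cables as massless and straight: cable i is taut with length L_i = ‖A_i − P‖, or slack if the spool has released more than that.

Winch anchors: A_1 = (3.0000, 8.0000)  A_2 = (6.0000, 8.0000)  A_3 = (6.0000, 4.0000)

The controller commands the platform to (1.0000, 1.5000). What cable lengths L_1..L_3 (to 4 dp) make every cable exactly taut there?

cable 1: Δx=2.0000, Δy=6.5000; L_1 = √(Δx²+Δy²) = 6.8007
cable 2: Δx=5.0000, Δy=6.5000; L_2 = √(Δx²+Δy²) = 8.2006
cable 3: Δx=5.0000, Δy=2.5000; L_3 = √(Δx²+Δy²) = 5.5902

(6.8007, 8.2006, 5.5902)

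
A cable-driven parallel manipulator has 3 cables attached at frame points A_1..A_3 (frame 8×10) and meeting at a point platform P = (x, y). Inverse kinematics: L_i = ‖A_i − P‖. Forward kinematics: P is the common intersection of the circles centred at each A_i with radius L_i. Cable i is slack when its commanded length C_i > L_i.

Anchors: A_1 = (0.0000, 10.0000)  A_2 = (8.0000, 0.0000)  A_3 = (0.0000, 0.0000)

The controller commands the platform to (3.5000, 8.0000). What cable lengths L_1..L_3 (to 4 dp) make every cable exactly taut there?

(4.0311, 9.1788, 8.7321)

L_1 = √((0.0000−3.5000)² + (10.0000−8.0000)²) = 4.0311
L_2 = √((8.0000−3.5000)² + (0.0000−8.0000)²) = 9.1788
L_3 = √((0.0000−3.5000)² + (0.0000−8.0000)²) = 8.7321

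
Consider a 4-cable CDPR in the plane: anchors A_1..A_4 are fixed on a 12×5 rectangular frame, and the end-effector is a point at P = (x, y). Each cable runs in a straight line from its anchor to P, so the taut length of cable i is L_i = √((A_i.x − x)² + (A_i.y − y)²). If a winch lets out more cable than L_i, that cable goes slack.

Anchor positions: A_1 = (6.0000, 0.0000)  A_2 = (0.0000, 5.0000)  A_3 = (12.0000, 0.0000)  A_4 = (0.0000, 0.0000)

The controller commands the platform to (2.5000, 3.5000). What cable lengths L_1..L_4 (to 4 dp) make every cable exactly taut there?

L_1 = √((6.0000−2.5000)² + (0.0000−3.5000)²) = 4.9497
L_2 = √((0.0000−2.5000)² + (5.0000−3.5000)²) = 2.9155
L_3 = √((12.0000−2.5000)² + (0.0000−3.5000)²) = 10.1242
L_4 = √((0.0000−2.5000)² + (0.0000−3.5000)²) = 4.3012

(4.9497, 2.9155, 10.1242, 4.3012)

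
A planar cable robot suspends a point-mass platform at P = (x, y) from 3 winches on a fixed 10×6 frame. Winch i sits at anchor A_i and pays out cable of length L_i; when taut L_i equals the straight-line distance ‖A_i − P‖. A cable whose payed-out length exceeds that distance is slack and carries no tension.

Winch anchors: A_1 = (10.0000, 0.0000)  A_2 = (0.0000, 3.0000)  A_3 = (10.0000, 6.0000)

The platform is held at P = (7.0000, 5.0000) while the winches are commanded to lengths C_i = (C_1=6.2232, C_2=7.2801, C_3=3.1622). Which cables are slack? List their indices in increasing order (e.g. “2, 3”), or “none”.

1

i=1: geometric 5.8310 vs commanded 6.2232 ⇒ slack
i=2: geometric 7.2801 vs commanded 7.2801 ⇒ taut
i=3: geometric 3.1623 vs commanded 3.1622 ⇒ taut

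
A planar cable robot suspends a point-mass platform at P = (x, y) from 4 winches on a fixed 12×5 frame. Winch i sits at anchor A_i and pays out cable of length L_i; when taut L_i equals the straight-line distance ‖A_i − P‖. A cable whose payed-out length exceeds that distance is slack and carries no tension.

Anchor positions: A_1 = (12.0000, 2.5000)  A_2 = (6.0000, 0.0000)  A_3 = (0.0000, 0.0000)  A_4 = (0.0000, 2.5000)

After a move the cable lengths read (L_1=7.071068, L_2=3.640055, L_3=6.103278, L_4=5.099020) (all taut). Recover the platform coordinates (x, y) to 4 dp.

circle eqns → linear via eq_j − eq_1; set c_j = A_j·A_j − L_j²
c_1 = 144.0000+6.2500−50.0000 = 100.2500
12.0000·x + 5.0000·y = c_1−c_2 = 77.5000
24.0000·x + 5.0000·y = c_1−c_3 = 137.5000
24.0000·x + 0.0000·y = c_1−c_4 = 120.0000
solve first two rows → x=5.0000, y=3.5000
check cable 4: ‖A_4−P‖² = 26.0000 ≈ L_4² = 26.0000 ✓

(5.0000, 3.5000)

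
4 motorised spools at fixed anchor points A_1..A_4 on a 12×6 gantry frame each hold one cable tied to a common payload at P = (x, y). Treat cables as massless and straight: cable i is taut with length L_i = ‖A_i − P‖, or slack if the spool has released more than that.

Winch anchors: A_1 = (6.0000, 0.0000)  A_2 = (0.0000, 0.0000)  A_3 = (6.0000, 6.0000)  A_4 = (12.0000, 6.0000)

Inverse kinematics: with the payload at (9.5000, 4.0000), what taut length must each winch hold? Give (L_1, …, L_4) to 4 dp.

(5.3151, 10.3078, 4.0311, 3.2016)

L_1: Δ = A_1−P = (-3.5000, -4.0000) → ‖Δ‖ = √28.2500 = 5.3151
L_2: Δ = A_2−P = (-9.5000, -4.0000) → ‖Δ‖ = √106.2500 = 10.3078
L_3: Δ = A_3−P = (-3.5000, 2.0000) → ‖Δ‖ = √16.2500 = 4.0311
L_4: Δ = A_4−P = (2.5000, 2.0000) → ‖Δ‖ = √10.2500 = 3.2016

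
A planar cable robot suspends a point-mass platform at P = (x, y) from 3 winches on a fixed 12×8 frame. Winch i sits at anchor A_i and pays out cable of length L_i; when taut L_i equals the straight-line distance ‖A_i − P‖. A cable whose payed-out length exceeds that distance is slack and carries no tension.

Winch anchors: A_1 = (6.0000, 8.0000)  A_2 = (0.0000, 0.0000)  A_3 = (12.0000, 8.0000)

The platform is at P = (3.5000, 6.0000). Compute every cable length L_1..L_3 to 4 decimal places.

(3.2016, 6.9462, 8.7321)

L_1: Δ = A_1−P = (2.5000, 2.0000) → ‖Δ‖ = √10.2500 = 3.2016
L_2: Δ = A_2−P = (-3.5000, -6.0000) → ‖Δ‖ = √48.2500 = 6.9462
L_3: Δ = A_3−P = (8.5000, 2.0000) → ‖Δ‖ = √76.2500 = 8.7321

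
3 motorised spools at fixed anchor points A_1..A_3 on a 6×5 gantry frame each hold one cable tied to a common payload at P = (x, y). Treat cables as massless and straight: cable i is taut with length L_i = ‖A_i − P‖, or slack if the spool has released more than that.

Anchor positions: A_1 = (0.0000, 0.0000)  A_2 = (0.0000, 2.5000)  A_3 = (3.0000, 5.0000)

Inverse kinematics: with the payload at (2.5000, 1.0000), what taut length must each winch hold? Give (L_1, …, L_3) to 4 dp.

(2.6926, 2.9155, 4.0311)

L_1 = √((0.0000−2.5000)² + (0.0000−1.0000)²) = 2.6926
L_2 = √((0.0000−2.5000)² + (2.5000−1.0000)²) = 2.9155
L_3 = √((3.0000−2.5000)² + (5.0000−1.0000)²) = 4.0311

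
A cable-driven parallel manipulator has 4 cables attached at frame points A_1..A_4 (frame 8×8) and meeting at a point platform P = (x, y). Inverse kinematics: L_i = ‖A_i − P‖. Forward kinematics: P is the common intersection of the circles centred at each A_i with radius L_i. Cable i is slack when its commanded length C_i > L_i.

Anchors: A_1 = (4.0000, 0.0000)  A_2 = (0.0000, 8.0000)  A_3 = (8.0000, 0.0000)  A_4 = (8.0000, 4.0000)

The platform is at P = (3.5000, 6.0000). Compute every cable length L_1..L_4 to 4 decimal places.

(6.0208, 4.0311, 7.5000, 4.9244)

cable 1: Δx=0.5000, Δy=-6.0000; L_1 = √(Δx²+Δy²) = 6.0208
cable 2: Δx=-3.5000, Δy=2.0000; L_2 = √(Δx²+Δy²) = 4.0311
cable 3: Δx=4.5000, Δy=-6.0000; L_3 = √(Δx²+Δy²) = 7.5000
cable 4: Δx=4.5000, Δy=-2.0000; L_4 = √(Δx²+Δy²) = 4.9244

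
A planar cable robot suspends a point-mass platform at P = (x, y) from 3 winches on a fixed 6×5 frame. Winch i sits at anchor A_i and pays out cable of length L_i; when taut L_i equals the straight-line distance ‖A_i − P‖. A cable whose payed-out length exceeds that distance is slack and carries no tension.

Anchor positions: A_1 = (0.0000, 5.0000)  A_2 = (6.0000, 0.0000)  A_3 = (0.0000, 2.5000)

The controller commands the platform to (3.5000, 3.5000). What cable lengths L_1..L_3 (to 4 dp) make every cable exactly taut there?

L_1 = √((0.0000−3.5000)² + (5.0000−3.5000)²) = 3.8079
L_2 = √((6.0000−3.5000)² + (0.0000−3.5000)²) = 4.3012
L_3 = √((0.0000−3.5000)² + (2.5000−3.5000)²) = 3.6401

(3.8079, 4.3012, 3.6401)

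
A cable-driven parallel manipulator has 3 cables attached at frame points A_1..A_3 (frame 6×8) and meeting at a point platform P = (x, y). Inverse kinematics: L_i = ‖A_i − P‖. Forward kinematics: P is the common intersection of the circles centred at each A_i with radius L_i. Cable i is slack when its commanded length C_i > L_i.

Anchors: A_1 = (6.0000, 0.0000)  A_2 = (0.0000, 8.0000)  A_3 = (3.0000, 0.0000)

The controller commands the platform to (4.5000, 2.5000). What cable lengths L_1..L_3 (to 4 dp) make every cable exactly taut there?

cable 1: Δx=1.5000, Δy=-2.5000; L_1 = √(Δx²+Δy²) = 2.9155
cable 2: Δx=-4.5000, Δy=5.5000; L_2 = √(Δx²+Δy²) = 7.1063
cable 3: Δx=-1.5000, Δy=-2.5000; L_3 = √(Δx²+Δy²) = 2.9155

(2.9155, 7.1063, 2.9155)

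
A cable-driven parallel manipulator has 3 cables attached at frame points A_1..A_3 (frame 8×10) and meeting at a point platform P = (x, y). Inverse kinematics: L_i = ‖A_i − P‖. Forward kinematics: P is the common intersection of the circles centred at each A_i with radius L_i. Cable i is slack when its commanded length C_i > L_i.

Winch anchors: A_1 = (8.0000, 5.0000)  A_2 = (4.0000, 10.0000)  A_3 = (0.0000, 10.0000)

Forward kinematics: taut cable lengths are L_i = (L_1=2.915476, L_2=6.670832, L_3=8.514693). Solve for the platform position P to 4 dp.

each cable: (A_i−P)·(A_i−P) = L_i²; let q_i = ‖A_i‖²−L_i²
q_1 = 64.0000+25.0000−8.5000 = 80.5000
row 1: 8.0000x − 10.0000y = 9.0000  (q_2=71.5000)
row 2: 16.0000x − 10.0000y = 53.0000  (q_3=27.5000)
Cramer on rows 1–2 → x = 5.5000, y = 3.5000

(5.5000, 3.5000)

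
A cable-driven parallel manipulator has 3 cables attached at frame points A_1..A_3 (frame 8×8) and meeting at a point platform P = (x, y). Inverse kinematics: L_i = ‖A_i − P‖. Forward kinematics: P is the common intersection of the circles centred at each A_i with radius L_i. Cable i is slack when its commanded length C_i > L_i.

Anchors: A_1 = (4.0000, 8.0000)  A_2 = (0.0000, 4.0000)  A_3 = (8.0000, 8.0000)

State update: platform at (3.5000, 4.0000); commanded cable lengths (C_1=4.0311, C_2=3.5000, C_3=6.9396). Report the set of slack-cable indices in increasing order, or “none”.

cable 1: √((0.5000)²+(4.0000)²)=4.0311, C_1=4.0311: taut
cable 2: √((-3.5000)²+(0.0000)²)=3.5000, C_2=3.5000: taut
cable 3: √((4.5000)²+(4.0000)²)=6.0208, C_3=6.9396: slack

3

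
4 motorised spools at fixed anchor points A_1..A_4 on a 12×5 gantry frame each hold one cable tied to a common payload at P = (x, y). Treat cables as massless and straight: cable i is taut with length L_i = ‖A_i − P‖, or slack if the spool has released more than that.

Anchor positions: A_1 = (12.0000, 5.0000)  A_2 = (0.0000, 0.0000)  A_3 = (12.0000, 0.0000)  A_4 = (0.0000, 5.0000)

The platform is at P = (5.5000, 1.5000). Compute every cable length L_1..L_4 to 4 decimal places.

L_1: Δ = A_1−P = (6.5000, 3.5000) → ‖Δ‖ = √54.5000 = 7.3824
L_2: Δ = A_2−P = (-5.5000, -1.5000) → ‖Δ‖ = √32.5000 = 5.7009
L_3: Δ = A_3−P = (6.5000, -1.5000) → ‖Δ‖ = √44.5000 = 6.6708
L_4: Δ = A_4−P = (-5.5000, 3.5000) → ‖Δ‖ = √42.5000 = 6.5192

(7.3824, 5.7009, 6.6708, 6.5192)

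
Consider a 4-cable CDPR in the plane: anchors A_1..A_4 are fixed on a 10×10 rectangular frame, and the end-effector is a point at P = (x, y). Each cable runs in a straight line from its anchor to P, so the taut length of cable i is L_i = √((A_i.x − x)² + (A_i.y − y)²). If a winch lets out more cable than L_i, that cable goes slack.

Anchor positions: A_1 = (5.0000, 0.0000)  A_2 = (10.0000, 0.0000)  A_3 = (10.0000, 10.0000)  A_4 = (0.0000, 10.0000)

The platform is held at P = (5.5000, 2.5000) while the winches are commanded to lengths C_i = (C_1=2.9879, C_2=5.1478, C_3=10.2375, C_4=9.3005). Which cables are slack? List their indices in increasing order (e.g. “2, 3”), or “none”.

1, 3

i=1: geometric 2.5495 vs commanded 2.9879 ⇒ slack
i=2: geometric 5.1478 vs commanded 5.1478 ⇒ taut
i=3: geometric 8.7464 vs commanded 10.2375 ⇒ slack
i=4: geometric 9.3005 vs commanded 9.3005 ⇒ taut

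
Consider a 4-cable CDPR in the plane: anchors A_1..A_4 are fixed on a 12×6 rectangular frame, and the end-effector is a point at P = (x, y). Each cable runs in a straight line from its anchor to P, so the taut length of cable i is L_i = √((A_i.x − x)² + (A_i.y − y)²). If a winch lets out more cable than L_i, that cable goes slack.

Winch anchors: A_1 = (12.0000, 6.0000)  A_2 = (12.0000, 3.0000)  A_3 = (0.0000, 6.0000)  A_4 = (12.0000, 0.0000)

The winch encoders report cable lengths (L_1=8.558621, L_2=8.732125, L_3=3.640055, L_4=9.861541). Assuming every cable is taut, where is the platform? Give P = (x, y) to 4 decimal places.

(3.5000, 5.0000)

each cable: (A_i−P)·(A_i−P) = L_i²; let q_i = ‖A_i‖²−L_i²
q_1 = 144.0000+36.0000−73.2500 = 106.7500
row 1: 0.0000x + 6.0000y = 30.0000  (q_2=76.7500)
row 2: 24.0000x + 0.0000y = 84.0000  (q_3=22.7500)
row 3: 0.0000x + 12.0000y = 60.0000  (q_4=46.7500)
Cramer on rows 1–2 → x = 3.5000, y = 5.0000
check cable 4: ‖A_4−P‖² = 97.2500 ≈ L_4² = 97.2500 ✓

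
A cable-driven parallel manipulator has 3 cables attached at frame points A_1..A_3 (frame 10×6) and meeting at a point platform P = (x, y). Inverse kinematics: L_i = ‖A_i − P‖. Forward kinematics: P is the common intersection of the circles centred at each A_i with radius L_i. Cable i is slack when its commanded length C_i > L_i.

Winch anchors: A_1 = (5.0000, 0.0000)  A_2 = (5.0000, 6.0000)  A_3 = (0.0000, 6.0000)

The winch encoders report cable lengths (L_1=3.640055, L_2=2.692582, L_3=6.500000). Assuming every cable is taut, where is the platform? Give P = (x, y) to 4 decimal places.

(6.0000, 3.5000)

each cable: (A_i−P)·(A_i−P) = L_i²; let q_i = ‖A_i‖²−L_i²
q_1 = 25.0000+0.0000−13.2500 = 11.7500
row 1: 0.0000x − 12.0000y = -42.0000  (q_2=53.7500)
row 2: 10.0000x − 12.0000y = 18.0000  (q_3=-6.2500)
Cramer on rows 1–2 → x = 6.0000, y = 3.5000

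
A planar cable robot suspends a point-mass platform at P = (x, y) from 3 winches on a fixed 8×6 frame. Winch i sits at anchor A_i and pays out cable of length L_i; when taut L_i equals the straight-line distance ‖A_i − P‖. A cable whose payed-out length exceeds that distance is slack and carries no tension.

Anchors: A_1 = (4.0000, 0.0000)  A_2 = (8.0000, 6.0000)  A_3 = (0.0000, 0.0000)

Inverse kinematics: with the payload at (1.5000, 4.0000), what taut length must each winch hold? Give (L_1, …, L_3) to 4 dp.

(4.7170, 6.8007, 4.2720)

L_1 = √((4.0000−1.5000)² + (0.0000−4.0000)²) = 4.7170
L_2 = √((8.0000−1.5000)² + (6.0000−4.0000)²) = 6.8007
L_3 = √((0.0000−1.5000)² + (0.0000−4.0000)²) = 4.2720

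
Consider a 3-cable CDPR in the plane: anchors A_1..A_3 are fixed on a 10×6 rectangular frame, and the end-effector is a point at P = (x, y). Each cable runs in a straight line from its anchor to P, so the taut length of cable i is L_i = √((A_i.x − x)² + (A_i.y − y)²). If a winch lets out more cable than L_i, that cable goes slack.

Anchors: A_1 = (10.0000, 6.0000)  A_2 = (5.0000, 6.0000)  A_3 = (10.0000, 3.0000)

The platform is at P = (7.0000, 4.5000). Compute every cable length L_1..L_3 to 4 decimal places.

(3.3541, 2.5000, 3.3541)

L_1 = √((10.0000−7.0000)² + (6.0000−4.5000)²) = 3.3541
L_2 = √((5.0000−7.0000)² + (6.0000−4.5000)²) = 2.5000
L_3 = √((10.0000−7.0000)² + (3.0000−4.5000)²) = 3.3541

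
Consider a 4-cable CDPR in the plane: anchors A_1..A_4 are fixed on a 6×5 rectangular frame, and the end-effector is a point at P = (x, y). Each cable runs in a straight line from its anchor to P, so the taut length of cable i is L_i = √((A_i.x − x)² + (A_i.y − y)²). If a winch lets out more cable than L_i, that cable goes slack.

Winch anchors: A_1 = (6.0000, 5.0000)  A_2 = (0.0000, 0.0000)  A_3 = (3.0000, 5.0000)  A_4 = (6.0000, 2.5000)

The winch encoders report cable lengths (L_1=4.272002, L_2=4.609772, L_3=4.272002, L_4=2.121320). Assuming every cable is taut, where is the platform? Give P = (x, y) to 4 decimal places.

each cable: (A_i−P)·(A_i−P) = L_i²; let q_i = ‖A_i‖²−L_i²
q_1 = 36.0000+25.0000−18.2500 = 42.7500
row 1: 12.0000x + 10.0000y = 64.0000  (q_2=-21.2500)
row 2: 6.0000x + 0.0000y = 27.0000  (q_3=15.7500)
row 3: 0.0000x + 5.0000y = 5.0000  (q_4=37.7500)
Cramer on rows 1–2 → x = 4.5000, y = 1.0000
check cable 4: ‖A_4−P‖² = 4.5000 ≈ L_4² = 4.5000 ✓

(4.5000, 1.0000)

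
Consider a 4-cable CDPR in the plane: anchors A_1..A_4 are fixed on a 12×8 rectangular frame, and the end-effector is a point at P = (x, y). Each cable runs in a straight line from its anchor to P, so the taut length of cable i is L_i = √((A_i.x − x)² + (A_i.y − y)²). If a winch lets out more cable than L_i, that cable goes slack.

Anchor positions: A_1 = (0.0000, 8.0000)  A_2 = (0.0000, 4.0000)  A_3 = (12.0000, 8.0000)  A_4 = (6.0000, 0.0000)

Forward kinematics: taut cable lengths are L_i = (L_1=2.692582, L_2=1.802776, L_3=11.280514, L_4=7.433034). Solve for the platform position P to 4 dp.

expand ‖A_i−P‖²=L_i² and subtract eq 1 (c_i ≔ ‖A_i‖²−L_i²)
c_1 = 0.0000+64.0000−7.2500 = 56.7500
eq1−eq2 → [0.0000  8.0000]·P = 44.0000
eq1−eq3 → [-24.0000  0.0000]·P = -24.0000
eq1−eq4 → [-12.0000  16.0000]·P = 76.0000
2×2 solve → P = (1.0000, 5.5000)
check cable 4: ‖A_4−P‖² = 55.2500 ≈ L_4² = 55.2500 ✓

(1.0000, 5.5000)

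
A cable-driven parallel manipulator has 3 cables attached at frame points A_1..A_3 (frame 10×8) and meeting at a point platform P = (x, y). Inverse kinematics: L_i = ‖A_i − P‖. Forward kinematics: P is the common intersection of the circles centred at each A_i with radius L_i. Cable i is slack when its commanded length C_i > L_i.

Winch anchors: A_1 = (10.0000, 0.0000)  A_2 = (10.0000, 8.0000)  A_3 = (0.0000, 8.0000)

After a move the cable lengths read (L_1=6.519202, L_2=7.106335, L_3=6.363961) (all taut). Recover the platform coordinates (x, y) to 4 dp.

(4.5000, 3.5000)

circle eqns → linear via eq_j − eq_1; set q_j = A_j·A_j − L_j²
q_1 = 100.0000+0.0000−42.5000 = 57.5000
0.0000·x − 16.0000·y = q_1−q_2 = -56.0000
20.0000·x − 16.0000·y = q_1−q_3 = 34.0000
solve first two rows → x=4.5000, y=3.5000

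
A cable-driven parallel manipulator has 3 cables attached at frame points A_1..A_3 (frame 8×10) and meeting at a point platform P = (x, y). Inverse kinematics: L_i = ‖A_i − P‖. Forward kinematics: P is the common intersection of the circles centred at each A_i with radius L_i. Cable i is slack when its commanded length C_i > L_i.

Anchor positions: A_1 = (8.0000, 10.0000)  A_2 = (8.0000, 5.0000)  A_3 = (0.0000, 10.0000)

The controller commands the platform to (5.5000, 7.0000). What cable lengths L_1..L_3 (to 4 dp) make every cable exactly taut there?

(3.9051, 3.2016, 6.2650)

L_1 = √((8.0000−5.5000)² + (10.0000−7.0000)²) = 3.9051
L_2 = √((8.0000−5.5000)² + (5.0000−7.0000)²) = 3.2016
L_3 = √((0.0000−5.5000)² + (10.0000−7.0000)²) = 6.2650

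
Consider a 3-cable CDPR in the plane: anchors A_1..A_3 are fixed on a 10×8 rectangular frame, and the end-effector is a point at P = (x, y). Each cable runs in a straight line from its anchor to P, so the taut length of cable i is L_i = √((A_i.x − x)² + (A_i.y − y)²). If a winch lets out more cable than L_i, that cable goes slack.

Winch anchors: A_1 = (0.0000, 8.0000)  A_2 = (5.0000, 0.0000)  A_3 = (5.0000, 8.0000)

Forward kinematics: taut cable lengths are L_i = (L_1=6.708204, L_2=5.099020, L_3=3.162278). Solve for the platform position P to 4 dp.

(6.0000, 5.0000)

each cable: (A_i−P)·(A_i−P) = L_i²; let k_i = ‖A_i‖²−L_i²
k_1 = 0.0000+64.0000−45.0000 = 19.0000
row 1: -10.0000x + 16.0000y = 20.0000  (k_2=-1.0000)
row 2: -10.0000x + 0.0000y = -60.0000  (k_3=79.0000)
Cramer on rows 1–2 → x = 6.0000, y = 5.0000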